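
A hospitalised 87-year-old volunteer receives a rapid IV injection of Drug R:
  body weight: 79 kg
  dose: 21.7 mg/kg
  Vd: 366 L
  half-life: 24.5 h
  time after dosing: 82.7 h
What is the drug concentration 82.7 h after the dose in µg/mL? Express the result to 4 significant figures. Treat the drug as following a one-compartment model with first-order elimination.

Total dose = 21.7 × 79 = 1714 mg
C₀ = Dose / Vd = 1714 / 366 = 4.683 mg/L
k = ln2 / t½ = 0.693147 / 24.5 = 0.02829 h⁻¹
C = C₀ · e^(−k·t) = 4.683 × e^(−0.02829 × 82.7)
  = 4.683 × 0.09637 = 0.4513 mg/L
(0.4513 mg/L = 0.4513 µg/mL)

0.4513 µg/mL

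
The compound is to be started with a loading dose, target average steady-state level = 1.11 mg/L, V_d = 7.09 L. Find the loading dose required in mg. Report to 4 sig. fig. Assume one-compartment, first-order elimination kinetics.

7.870 mg

LD = Css × Vd = 1.11 × 7.09 = 7.870 mg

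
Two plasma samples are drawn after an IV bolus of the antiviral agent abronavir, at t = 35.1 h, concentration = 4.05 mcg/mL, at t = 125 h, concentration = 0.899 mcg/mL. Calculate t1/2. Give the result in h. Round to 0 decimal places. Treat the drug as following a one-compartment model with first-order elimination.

41 h

k = ln(C₁/C₂) / (t₂ − t₁) = ln(4.05/0.899) / (125 − 35.1)
  = 1.505 / 89.90 = 0.01674 h⁻¹
t½ = ln2 / k = 0.693147 / 0.01674 = 41.41 h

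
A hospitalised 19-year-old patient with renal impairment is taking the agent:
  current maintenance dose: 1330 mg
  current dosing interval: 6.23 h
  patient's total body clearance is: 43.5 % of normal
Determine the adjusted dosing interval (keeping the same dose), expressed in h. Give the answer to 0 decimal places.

To keep the same average steady-state level, dosing rate must scale with clearance.
CL ratio = 43.5 / 100 = 0.4350
New interval (same dose) = 6.23 / 0.4350 = 14.32 h

14 h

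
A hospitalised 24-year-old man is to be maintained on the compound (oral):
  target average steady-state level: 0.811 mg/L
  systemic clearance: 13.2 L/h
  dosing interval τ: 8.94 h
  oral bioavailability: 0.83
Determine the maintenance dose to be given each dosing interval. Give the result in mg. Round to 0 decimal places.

At steady state, F × (Dose/τ) = Css × CL.
Dose = Css × CL × τ / F = 0.811 × 13.20 × 8.94 / 0.83 = 115.3 mg

115 mg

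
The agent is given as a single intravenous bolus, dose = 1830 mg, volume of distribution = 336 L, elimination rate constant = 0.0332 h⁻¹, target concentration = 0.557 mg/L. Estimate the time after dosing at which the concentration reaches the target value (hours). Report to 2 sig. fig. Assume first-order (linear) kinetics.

C₀ = Dose / Vd = 1830 / 336 = 5.446 mg/L
t = ln(C₀ / C) / k = ln(5.446 / 0.557) / 0.03320
  = ln(9.777) / 0.03320 = 2.280 / 0.03320 = 68.67 h

69 h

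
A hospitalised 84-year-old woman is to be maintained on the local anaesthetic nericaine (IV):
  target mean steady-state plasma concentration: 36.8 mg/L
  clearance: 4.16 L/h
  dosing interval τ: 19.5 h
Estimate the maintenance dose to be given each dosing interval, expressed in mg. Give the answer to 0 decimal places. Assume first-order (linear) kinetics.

At steady state, Dose/τ = Css × CL.
Dose = Css × CL × τ = 36.8 × 4.160 × 19.5 = 2985 mg

2985 mg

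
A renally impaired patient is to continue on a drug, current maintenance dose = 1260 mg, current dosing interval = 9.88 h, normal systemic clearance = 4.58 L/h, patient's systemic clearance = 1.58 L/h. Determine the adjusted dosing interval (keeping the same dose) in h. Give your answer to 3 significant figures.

28.6 h

To keep the same average steady-state level, dosing rate must scale with clearance.
CL ratio = 1.58 / 4.58 = 0.3450
New interval (same dose) = 9.88 / 0.3450 = 28.64 h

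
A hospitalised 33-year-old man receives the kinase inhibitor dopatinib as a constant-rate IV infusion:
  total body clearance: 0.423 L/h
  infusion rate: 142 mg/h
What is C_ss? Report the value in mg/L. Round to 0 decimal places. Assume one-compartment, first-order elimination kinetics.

336 mg/L

At steady state Css = R₀ / CL = 142 / 0.4230 = 335.7 mg/L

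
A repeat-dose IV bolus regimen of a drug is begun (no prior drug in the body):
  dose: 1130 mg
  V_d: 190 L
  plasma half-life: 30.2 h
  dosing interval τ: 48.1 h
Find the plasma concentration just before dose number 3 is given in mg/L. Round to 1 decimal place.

C₀ per dose = Dose / Vd = 1130 / 190 = 5.947 mg/L
k = ln2 / t½ = 0.693147 / 30.2 = 0.02295 h⁻¹
Fraction remaining after one interval: r = e^(−kτ) = e^(−0.02295 × 48.1) = 0.3316
Before dose 3, 2 doses have been given (aged 1τ, 2τ).
C_trough = C₀ × (r + r²) = 5.947 × (0.3316 + 0.1100) = 2.626 mg/L

2.6 mg/L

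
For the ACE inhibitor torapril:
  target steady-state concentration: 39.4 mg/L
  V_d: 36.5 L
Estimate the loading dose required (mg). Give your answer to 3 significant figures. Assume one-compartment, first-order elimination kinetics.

LD = Css × Vd = 39.4 × 36.5 = 1438 mg

1440 mg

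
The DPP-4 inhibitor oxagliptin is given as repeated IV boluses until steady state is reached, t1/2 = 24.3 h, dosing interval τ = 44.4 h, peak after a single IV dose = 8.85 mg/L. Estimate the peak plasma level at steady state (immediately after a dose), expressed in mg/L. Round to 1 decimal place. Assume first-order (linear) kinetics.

12.3 mg/L

k = ln2 / t½ = 0.693147 / 24.3 = 0.02852 h⁻¹
e^(−kτ) = e^(−0.02852 × 44.4) = 0.2819
Accumulation ratio R = 1 / (1 − e^(−kτ)) = 1 / (1 − 0.2819) = 1.393
Steady-state peak = C₀ × R = 8.85 × 1.393 = 12.33 mg/L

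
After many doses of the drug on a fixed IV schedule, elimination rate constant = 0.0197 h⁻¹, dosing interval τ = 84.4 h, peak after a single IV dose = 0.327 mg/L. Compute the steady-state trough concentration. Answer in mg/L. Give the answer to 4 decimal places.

e^(−kτ) = e^(−0.01970 × 84.4) = 0.1896
Accumulation ratio R = 1 / (1 − e^(−kτ)) = 1 / (1 − 0.1896) = 1.234
Steady-state trough = C₀ × R × e^(−kτ) = 0.327 × 1.234 × 0.1896 = 0.07651 mg/L

0.0765 mg/L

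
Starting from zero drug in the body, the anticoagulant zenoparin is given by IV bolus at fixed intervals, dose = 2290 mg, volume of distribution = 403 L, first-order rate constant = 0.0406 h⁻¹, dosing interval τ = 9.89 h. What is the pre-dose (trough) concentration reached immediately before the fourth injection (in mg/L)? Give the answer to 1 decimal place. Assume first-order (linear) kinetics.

8.1 mg/L

C₀ per dose = Dose / Vd = 2290 / 403 = 5.682 mg/L
Fraction remaining after one interval: r = e^(−kτ) = e^(−0.04060 × 9.89) = 0.6693
Before dose 4, 3 doses have been given (aged 1τ, 2τ, 3τ).
C_trough = C₀ × (r + r² + … + r^3) = C₀ × r(1−r^3)/(1−r)
        = 5.682 × 0.6693 × (1 − 0.2998) / (1 − 0.6693) = 8.052 mg/L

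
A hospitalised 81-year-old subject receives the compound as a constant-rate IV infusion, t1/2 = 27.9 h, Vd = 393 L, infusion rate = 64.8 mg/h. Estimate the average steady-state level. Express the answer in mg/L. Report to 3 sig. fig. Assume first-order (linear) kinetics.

6.64 mg/L

k = ln2 / t½ = 0.693147 / 27.9 = 0.02484 h⁻¹
CL = k × Vd = 0.02484 × 393 = 9.762 L/h
At steady state Css = R₀ / CL = 64.8 / 9.762 = 6.638 mg/L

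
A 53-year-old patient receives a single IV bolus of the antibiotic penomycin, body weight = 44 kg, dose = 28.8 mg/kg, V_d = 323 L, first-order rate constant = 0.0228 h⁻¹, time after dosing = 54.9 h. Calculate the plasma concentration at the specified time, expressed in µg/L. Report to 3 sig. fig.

1120 µg/L

Total dose = 28.8 × 44 = 1267 mg
C₀ = Dose / Vd = 1267 / 323 = 3.923 mg/L
C = C₀ · e^(−k·t) = 3.923 × e^(−0.02280 × 54.9)
  = 3.923 × 0.2860 = 1.122 mg/L
Convert: 1.122 mg/L × 1000 = 1122 µg/L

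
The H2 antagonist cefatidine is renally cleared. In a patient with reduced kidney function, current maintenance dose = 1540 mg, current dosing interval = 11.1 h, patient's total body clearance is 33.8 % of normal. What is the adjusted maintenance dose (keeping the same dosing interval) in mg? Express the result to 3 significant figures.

To keep the same average steady-state level, dosing rate must scale with clearance.
CL ratio = 33.8 / 100 = 0.3380
New dose (same interval) = 1540 × 0.3380 = 520.5 mg

521 mg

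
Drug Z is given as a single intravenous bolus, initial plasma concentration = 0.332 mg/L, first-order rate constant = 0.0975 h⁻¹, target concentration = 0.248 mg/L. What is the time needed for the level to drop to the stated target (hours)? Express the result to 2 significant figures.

t = ln(C₀ / C) / k = ln(0.3320 / 0.248) / 0.09750
  = ln(1.339) / 0.09750 = 0.2919 / 0.09750 = 2.994 h

3.0 h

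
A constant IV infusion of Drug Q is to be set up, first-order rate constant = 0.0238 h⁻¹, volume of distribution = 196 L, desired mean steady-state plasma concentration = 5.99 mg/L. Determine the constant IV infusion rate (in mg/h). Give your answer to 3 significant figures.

CL = k × Vd = 0.02380 × 196 = 4.665 L/h
At steady state, infusion rate R₀ = Css × CL = 5.99 × 4.665 = 27.94 mg/h

27.9 mg/h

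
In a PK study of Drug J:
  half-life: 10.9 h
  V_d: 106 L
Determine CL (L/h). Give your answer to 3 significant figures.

6.74 L/h

k = ln2 / t½ = 0.693147 / 10.9 = 0.06359 h⁻¹
CL = k × Vd = 0.06359 × 106 = 6.741 L/h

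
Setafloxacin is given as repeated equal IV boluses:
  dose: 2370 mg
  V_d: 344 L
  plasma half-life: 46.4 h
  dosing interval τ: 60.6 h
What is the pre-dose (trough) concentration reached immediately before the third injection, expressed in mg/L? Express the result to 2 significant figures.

C₀ per dose = Dose / Vd = 2370 / 344 = 6.890 mg/L
k = ln2 / t½ = 0.693147 / 46.4 = 0.01494 h⁻¹
Fraction remaining after one interval: r = e^(−kτ) = e^(−0.01494 × 60.6) = 0.4044
Before dose 3, 2 doses have been given (aged 1τ, 2τ).
C_trough = C₀ × (r + r²) = 6.890 × (0.4044 + 0.1635) = 3.913 mg/L

3.9 mg/L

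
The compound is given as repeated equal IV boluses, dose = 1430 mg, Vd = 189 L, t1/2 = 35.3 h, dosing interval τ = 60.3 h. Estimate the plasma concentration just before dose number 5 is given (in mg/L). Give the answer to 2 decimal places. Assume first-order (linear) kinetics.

C₀ per dose = Dose / Vd = 1430 / 189 = 7.566 mg/L
k = ln2 / t½ = 0.693147 / 35.3 = 0.01964 h⁻¹
Fraction remaining after one interval: r = e^(−kτ) = e^(−0.01964 × 60.3) = 0.3060
Before dose 5, 4 doses have been given (aged 1τ, 2τ, 3τ, 4τ).
C_trough = C₀ × (r + r² + … + r^4) = C₀ × r(1−r^4)/(1−r)
        = 7.566 × 0.3060 × (1 − 0.008768) / (1 − 0.3060) = 3.307 mg/L

3.31 mg/L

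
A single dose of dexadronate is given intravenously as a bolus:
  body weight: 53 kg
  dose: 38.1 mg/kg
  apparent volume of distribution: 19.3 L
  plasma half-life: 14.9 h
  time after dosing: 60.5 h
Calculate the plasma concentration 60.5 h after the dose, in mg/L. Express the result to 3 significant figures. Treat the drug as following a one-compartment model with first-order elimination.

6.27 mg/L

Total dose = 38.1 × 53 = 2019 mg
C₀ = Dose / Vd = 2019 / 19.3 = 104.6 mg/L
k = ln2 / t½ = 0.693147 / 14.9 = 0.04652 h⁻¹
C = C₀ · e^(−k·t) = 104.6 × e^(−0.04652 × 60.5)
  = 104.6 × 0.05994 = 6.270 mg/L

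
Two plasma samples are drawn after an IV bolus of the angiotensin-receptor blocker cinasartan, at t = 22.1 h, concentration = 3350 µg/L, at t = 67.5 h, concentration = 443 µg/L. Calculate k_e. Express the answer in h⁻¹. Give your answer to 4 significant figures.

0.04456 h⁻¹

k = ln(C₁/C₂) / (t₂ − t₁) = ln(3350/443) / (67.5 − 22.1)
  = 2.023 / 45.40 = 0.04456 h⁻¹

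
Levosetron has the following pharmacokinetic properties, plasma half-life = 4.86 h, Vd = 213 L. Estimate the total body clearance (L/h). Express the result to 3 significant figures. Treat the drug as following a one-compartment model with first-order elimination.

30.4 L/h

k = ln2 / t½ = 0.693147 / 4.86 = 0.1426 h⁻¹
CL = k × Vd = 0.1426 × 213 = 30.37 L/h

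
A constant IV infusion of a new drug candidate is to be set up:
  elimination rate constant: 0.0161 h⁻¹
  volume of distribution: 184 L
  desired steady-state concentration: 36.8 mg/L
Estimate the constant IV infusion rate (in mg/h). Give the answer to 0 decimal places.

CL = k × Vd = 0.01610 × 184 = 2.962 L/h
At steady state, infusion rate R₀ = Css × CL = 36.8 × 2.962 = 109.0 mg/h

109 mg/h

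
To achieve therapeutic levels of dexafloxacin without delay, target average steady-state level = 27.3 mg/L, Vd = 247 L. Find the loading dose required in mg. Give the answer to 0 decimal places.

LD = Css × Vd = 27.3 × 247 = 6743 mg

6743 mg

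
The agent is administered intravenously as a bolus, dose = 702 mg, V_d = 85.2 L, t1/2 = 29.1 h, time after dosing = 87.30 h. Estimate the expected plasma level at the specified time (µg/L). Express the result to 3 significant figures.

1030 µg/L

C₀ = Dose / Vd = 702.0 / 85.2 = 8.239 mg/L
k = ln2 / t½ = 0.693147 / 29.1 = 0.02382 h⁻¹
t / t½ = 87.30 / 29.1 = 3 half-lives
C = C₀ × (1/2)^3 = 8.239 × 0.1250 = 1.030 mg/L
Convert: 1.030 mg/L × 1000 = 1030 µg/L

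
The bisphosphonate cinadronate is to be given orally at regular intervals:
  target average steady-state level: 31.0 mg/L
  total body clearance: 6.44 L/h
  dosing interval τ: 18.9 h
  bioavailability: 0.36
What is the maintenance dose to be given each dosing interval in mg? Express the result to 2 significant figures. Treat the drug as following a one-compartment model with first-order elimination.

At steady state, F × (Dose/τ) = Css × CL.
Dose = Css × CL × τ / F = 31.0 × 6.440 × 18.9 / 0.36 = 10480 mg

10000 mg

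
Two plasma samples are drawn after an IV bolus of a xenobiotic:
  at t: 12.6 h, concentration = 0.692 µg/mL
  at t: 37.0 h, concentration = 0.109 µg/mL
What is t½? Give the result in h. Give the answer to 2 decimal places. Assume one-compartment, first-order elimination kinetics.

k = ln(C₁/C₂) / (t₂ − t₁) = ln(0.692/0.109) / (37.0 − 12.6)
  = 1.848 / 24.40 = 0.07574 h⁻¹
t½ = ln2 / k = 0.693147 / 0.07574 = 9.152 h

9.15 h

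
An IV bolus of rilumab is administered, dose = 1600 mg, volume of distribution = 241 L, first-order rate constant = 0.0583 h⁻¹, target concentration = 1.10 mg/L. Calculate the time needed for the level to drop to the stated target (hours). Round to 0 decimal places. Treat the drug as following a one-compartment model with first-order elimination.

31 h

C₀ = Dose / Vd = 1600 / 241 = 6.639 mg/L
t = ln(C₀ / C) / k = ln(6.639 / 1.10) / 0.05830
  = ln(6.035) / 0.05830 = 1.798 / 0.05830 = 30.84 h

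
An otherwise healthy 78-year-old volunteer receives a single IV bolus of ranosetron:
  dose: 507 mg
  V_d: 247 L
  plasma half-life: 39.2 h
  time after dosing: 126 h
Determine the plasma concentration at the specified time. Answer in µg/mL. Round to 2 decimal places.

0.22 µg/mL

C₀ = Dose / Vd = 507.0 / 247 = 2.053 mg/L
k = ln2 / t½ = 0.693147 / 39.2 = 0.01768 h⁻¹
C = C₀ · e^(−k·t) = 2.053 × e^(−0.01768 × 126)
  = 2.053 × 0.1078 = 0.2213 mg/L
(0.2213 mg/L = 0.2213 µg/mL)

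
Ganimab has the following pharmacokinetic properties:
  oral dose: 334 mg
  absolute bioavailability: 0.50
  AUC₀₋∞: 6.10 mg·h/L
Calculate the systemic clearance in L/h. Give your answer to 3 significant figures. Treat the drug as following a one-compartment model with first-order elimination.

CL = F·Dose / AUC = 0.50 × 334 / 6.10 = 27.38 L/h

27.4 L/h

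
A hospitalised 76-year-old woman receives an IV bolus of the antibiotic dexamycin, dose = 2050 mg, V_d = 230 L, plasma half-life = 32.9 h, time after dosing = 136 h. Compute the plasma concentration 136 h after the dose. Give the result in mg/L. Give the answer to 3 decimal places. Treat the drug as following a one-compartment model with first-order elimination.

0.508 mg/L

C₀ = Dose / Vd = 2050 / 230 = 8.913 mg/L
k = ln2 / t½ = 0.693147 / 32.9 = 0.02107 h⁻¹
C = C₀ · e^(−k·t) = 8.913 × e^(−0.02107 × 136)
  = 8.913 × 0.05695 = 0.5076 mg/L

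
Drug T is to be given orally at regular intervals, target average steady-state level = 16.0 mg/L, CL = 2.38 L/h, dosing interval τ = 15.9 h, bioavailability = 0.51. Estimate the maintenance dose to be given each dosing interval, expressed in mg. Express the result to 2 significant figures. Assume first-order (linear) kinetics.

1200 mg

At steady state, F × (Dose/τ) = Css × CL.
Dose = Css × CL × τ / F = 16.0 × 2.380 × 15.9 / 0.51 = 1187 mg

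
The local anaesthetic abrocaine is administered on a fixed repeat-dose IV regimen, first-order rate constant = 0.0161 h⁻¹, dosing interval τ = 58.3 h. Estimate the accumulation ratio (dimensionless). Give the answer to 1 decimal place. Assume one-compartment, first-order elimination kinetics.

e^(−kτ) = e^(−0.01610 × 58.3) = 0.3912
Accumulation ratio R = 1 / (1 − e^(−kτ)) = 1 / (1 − 0.3912) = 1.643

1.6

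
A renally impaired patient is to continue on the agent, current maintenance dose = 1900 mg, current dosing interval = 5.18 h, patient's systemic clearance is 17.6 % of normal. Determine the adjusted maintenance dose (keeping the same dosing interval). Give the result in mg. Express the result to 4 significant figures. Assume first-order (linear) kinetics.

To keep the same average steady-state level, dosing rate must scale with clearance.
CL ratio = 17.6 / 100 = 0.1760
New dose (same interval) = 1900 × 0.1760 = 334.4 mg

334.4 mg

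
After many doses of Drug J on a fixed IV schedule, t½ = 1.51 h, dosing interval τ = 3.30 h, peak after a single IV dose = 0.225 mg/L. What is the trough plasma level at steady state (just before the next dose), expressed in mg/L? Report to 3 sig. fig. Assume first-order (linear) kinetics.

0.0634 mg/L

k = ln2 / t½ = 0.693147 / 1.51 = 0.4590 h⁻¹
e^(−kτ) = e^(−0.4590 × 3.30) = 0.2199
Accumulation ratio R = 1 / (1 − e^(−kτ)) = 1 / (1 − 0.2199) = 1.282
Steady-state trough = C₀ × R × e^(−kτ) = 0.225 × 1.282 × 0.2199 = 0.06343 mg/L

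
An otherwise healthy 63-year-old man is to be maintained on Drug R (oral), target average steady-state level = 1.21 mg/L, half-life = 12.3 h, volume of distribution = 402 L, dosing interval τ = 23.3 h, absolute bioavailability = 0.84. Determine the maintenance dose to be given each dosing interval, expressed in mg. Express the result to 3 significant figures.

760 mg

k = ln2 / t½ = 0.693147 / 12.3 = 0.05635 h⁻¹
CL = k × Vd = 0.05635 × 402 = 22.65 L/h
At steady state, F × (Dose/τ) = Css × CL.
Dose = Css × CL × τ / F = 1.21 × 22.65 × 23.3 / 0.84 = 760.2 mg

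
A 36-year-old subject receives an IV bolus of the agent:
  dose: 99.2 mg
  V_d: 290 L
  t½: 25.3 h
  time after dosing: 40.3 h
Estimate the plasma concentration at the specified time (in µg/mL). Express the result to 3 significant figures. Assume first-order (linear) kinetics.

C₀ = Dose / Vd = 99.20 / 290 = 0.3421 mg/L
k = ln2 / t½ = 0.693147 / 25.3 = 0.02740 h⁻¹
C = C₀ · e^(−k·t) = 0.3421 × e^(−0.02740 × 40.3)
  = 0.3421 × 0.3315 = 0.1134 mg/L
(0.1134 mg/L = 0.1134 µg/mL)

0.113 µg/mL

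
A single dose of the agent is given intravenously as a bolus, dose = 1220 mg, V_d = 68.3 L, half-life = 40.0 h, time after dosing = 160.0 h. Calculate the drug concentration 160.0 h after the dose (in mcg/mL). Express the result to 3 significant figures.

1.12 mcg/mL

C₀ = Dose / Vd = 1220 / 68.3 = 17.86 mg/L
k = ln2 / t½ = 0.693147 / 40.0 = 0.01733 h⁻¹
t / t½ = 160.0 / 40.0 = 4 half-lives
C = C₀ × (1/2)^4 = 17.86 × 0.06250 = 1.116 mg/L
(1.116 mg/L = 1.116 mcg/mL)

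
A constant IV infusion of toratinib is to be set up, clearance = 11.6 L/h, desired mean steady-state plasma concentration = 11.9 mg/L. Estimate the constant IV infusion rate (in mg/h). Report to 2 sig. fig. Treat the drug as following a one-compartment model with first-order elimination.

At steady state, infusion rate R₀ = Css × CL = 11.9 × 11.60 = 138.0 mg/h

140 mg/h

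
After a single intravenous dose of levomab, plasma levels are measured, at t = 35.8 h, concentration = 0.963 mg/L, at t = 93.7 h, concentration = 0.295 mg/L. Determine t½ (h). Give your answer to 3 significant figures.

33.9 h

k = ln(C₁/C₂) / (t₂ − t₁) = ln(0.963/0.295) / (93.7 − 35.8)
  = 1.183 / 57.90 = 0.02043 h⁻¹
t½ = ln2 / k = 0.693147 / 0.02043 = 33.93 h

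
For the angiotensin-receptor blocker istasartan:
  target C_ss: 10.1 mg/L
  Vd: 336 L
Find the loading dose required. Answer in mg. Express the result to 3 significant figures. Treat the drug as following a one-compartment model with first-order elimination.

3390 mg

LD = Css × Vd = 10.1 × 336 = 3394 mg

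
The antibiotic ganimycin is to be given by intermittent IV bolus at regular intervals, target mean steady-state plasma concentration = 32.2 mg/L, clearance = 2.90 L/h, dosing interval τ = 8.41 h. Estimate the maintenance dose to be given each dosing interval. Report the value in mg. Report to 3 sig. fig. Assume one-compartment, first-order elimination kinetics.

785 mg

At steady state, Dose/τ = Css × CL.
Dose = Css × CL × τ = 32.2 × 2.900 × 8.41 = 785.3 mg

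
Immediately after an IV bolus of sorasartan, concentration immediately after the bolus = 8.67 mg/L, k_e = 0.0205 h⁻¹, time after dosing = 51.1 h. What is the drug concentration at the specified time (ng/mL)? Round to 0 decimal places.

C = C₀ · e^(−k·t) = 8.670 × e^(−0.02050 × 51.1)
  = 8.670 × 0.3508 = 3.041 mg/L
Convert: 3.041 mg/L × 1000 = 3041 ng/mL

3041 ng/mL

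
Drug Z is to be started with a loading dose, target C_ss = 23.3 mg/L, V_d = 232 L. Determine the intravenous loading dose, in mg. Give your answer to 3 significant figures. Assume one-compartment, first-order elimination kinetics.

5410 mg

LD = Css × Vd = 23.3 × 232 = 5406 mg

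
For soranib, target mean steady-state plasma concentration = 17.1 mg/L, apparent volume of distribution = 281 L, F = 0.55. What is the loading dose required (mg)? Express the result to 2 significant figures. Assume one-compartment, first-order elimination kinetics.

LD = Css × Vd / F = 17.1 × 281 / 0.55 = 8737 mg

8700 mg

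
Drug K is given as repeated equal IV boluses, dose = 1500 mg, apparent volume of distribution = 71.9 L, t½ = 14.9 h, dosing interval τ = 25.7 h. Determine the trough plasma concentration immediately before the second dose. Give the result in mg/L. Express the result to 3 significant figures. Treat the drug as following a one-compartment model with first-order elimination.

6.31 mg/L

C₀ per dose = Dose / Vd = 1500 / 71.9 = 20.86 mg/L
k = ln2 / t½ = 0.693147 / 14.9 = 0.04652 h⁻¹
Fraction remaining after one interval: r = e^(−kτ) = e^(−0.04652 × 25.7) = 0.3025
Before dose 2, 1 dose has been given (aged 1τ).
C_trough = C₀ × r = 20.86 × 0.3025 = 6.310 mg/L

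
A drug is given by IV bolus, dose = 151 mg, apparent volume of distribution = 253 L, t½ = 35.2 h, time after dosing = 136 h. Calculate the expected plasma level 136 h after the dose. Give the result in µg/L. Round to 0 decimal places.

41 µg/L

C₀ = Dose / Vd = 151.0 / 253 = 0.5968 mg/L
k = ln2 / t½ = 0.693147 / 35.2 = 0.01969 h⁻¹
C = C₀ · e^(−k·t) = 0.5968 × e^(−0.01969 × 136)
  = 0.5968 × 0.06871 = 0.04101 mg/L
Convert: 0.04101 mg/L × 1000 = 41.01 µg/L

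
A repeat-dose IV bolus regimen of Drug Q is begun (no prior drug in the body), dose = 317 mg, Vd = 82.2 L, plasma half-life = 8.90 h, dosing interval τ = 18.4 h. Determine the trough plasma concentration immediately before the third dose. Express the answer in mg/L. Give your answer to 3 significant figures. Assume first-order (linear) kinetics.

1.14 mg/L

C₀ per dose = Dose / Vd = 317 / 82.2 = 3.856 mg/L
k = ln2 / t½ = 0.693147 / 8.90 = 0.07788 h⁻¹
Fraction remaining after one interval: r = e^(−kτ) = e^(−0.07788 × 18.4) = 0.2386
Before dose 3, 2 doses have been given (aged 1τ, 2τ).
C_trough = C₀ × (r + r²) = 3.856 × (0.2386 + 0.05693) = 1.140 mg/L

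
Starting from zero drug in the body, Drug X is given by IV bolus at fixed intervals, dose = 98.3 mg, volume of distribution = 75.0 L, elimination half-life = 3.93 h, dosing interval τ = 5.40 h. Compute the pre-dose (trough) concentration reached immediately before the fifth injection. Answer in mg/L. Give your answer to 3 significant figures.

C₀ per dose = Dose / Vd = 98.3 / 75.0 = 1.311 mg/L
k = ln2 / t½ = 0.693147 / 3.93 = 0.1764 h⁻¹
Fraction remaining after one interval: r = e^(−kτ) = e^(−0.1764 × 5.40) = 0.3858
Before dose 5, 4 doses have been given (aged 1τ, 2τ, 3τ, 4τ).
C_trough = C₀ × (r + r² + … + r^4) = C₀ × r(1−r^4)/(1−r)
        = 1.311 × 0.3858 × (1 − 0.02215) / (1 − 0.3858) = 0.8052 mg/L

0.805 mg/L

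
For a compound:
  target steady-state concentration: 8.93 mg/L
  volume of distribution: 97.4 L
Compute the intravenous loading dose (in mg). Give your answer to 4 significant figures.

LD = Css × Vd = 8.93 × 97.4 = 869.8 mg

869.8 mg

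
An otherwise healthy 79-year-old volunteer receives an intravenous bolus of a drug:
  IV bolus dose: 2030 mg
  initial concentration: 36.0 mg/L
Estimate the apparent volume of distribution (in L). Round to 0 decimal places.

Vd = Dose / C₀ = 2030 / 36.0 = 56.39 L

56 L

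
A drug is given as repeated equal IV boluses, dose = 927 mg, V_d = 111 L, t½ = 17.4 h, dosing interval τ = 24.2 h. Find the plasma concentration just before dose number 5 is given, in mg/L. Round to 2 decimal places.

5.04 mg/L

C₀ per dose = Dose / Vd = 927 / 111 = 8.351 mg/L
k = ln2 / t½ = 0.693147 / 17.4 = 0.03984 h⁻¹
Fraction remaining after one interval: r = e^(−kτ) = e^(−0.03984 × 24.2) = 0.3813
Before dose 5, 4 doses have been given (aged 1τ, 2τ, 3τ, 4τ).
C_trough = C₀ × (r + r² + … + r^4) = C₀ × r(1−r^4)/(1−r)
        = 8.351 × 0.3813 × (1 − 0.02114) / (1 − 0.3813) = 5.038 mg/L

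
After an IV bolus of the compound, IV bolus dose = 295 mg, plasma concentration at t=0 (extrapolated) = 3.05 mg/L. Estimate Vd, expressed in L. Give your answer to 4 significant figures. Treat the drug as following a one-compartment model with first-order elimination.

96.72 L

Vd = Dose / C₀ = 295.0 / 3.05 = 96.72 L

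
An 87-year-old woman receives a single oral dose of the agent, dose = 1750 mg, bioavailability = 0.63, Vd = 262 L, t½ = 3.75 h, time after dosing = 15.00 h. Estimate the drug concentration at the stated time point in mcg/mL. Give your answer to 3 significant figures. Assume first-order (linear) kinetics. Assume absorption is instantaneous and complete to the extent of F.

Amount reaching circulation = F × Dose = 0.63 × 1750 = 1103 mg
C₀ = F·Dose / Vd = 1103 / 262 = 4.210 mg/L
k = ln2 / t½ = 0.693147 / 3.75 = 0.1848 h⁻¹
t / t½ = 15.00 / 3.75 = 4 half-lives
C = C₀ × (1/2)^4 = 4.210 × 0.06250 = 0.2631 mg/L
(0.2631 mg/L = 0.2631 mcg/mL)

0.263 mcg/mL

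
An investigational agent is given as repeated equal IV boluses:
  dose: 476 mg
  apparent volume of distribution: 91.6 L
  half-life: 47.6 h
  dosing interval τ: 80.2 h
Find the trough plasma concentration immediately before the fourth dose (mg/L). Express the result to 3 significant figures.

C₀ per dose = Dose / Vd = 476 / 91.6 = 5.197 mg/L
k = ln2 / t½ = 0.693147 / 47.6 = 0.01456 h⁻¹
Fraction remaining after one interval: r = e^(−kτ) = e^(−0.01456 × 80.2) = 0.3111
Before dose 4, 3 doses have been given (aged 1τ, 2τ, 3τ).
C_trough = C₀ × (r + r² + … + r^3) = C₀ × r(1−r^3)/(1−r)
        = 5.197 × 0.3111 × (1 − 0.03011) / (1 − 0.3111) = 2.276 mg/L

2.28 mg/L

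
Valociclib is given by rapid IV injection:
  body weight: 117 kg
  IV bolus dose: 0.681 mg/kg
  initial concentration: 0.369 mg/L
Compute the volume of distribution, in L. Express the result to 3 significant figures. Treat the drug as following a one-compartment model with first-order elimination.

216 L

Dose = 0.681 × 117 = 79.68 mg
Vd = Dose / C₀ = 79.68 / 0.369 = 215.9 L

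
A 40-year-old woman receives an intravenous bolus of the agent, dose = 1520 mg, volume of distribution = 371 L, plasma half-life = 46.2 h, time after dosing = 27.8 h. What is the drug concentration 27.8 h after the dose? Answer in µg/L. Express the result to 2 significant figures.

C₀ = Dose / Vd = 1520 / 371 = 4.097 mg/L
k = ln2 / t½ = 0.693147 / 46.2 = 0.01500 h⁻¹
C = C₀ · e^(−k·t) = 4.097 × e^(−0.01500 × 27.8)
  = 4.097 × 0.6590 = 2.700 mg/L
Convert: 2.700 mg/L × 1000 = 2700 µg/L

2700 µg/L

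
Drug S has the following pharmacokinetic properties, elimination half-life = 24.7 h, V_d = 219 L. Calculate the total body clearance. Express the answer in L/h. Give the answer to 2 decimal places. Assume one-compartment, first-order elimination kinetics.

6.15 L/h

k = ln2 / t½ = 0.693147 / 24.7 = 0.02806 h⁻¹
CL = k × Vd = 0.02806 × 219 = 6.145 L/h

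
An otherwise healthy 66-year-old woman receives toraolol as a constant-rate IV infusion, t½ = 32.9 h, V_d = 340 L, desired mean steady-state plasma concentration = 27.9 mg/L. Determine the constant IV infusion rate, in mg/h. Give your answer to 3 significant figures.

200 mg/h

k = ln2 / t½ = 0.693147 / 32.9 = 0.02107 h⁻¹
CL = k × Vd = 0.02107 × 340 = 7.164 L/h
At steady state, infusion rate R₀ = Css × CL = 27.9 × 7.164 = 199.9 mg/h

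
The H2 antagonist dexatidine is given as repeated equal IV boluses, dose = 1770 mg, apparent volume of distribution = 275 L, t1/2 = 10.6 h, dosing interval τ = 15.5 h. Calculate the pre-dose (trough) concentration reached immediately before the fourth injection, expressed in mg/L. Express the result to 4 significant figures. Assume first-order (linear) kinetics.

C₀ per dose = Dose / Vd = 1770 / 275 = 6.436 mg/L
k = ln2 / t½ = 0.693147 / 10.6 = 0.06539 h⁻¹
Fraction remaining after one interval: r = e^(−kτ) = e^(−0.06539 × 15.5) = 0.3629
Before dose 4, 3 doses have been given (aged 1τ, 2τ, 3τ).
C_trough = C₀ × (r + r² + … + r^3) = C₀ × r(1−r^3)/(1−r)
        = 6.436 × 0.3629 × (1 − 0.04779) / (1 − 0.3629) = 3.491 mg/L

3.491 mg/L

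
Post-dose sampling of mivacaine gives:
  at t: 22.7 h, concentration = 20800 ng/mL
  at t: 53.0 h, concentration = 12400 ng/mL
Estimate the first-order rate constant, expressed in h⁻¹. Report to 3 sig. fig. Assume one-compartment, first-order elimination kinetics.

k = ln(C₁/C₂) / (t₂ − t₁) = ln(20800/12400) / (53.0 − 22.7)
  = 0.5173 / 30.30 = 0.01707 h⁻¹

0.0171 h⁻¹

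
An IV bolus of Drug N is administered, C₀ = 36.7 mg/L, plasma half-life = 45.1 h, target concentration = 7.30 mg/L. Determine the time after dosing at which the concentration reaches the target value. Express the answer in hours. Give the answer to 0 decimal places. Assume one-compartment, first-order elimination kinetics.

k = ln2 / t½ = 0.693147 / 45.1 = 0.01537 h⁻¹
t = ln(C₀ / C) / k = ln(36.70 / 7.30) / 0.01537
  = ln(5.027) / 0.01537 = 1.615 / 0.01537 = 105.1 h

105 h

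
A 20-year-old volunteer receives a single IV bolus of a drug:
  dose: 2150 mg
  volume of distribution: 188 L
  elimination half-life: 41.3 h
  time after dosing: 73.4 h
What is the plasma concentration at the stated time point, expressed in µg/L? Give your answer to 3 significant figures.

3340 µg/L

C₀ = Dose / Vd = 2150 / 188 = 11.44 mg/L
k = ln2 / t½ = 0.693147 / 41.3 = 0.01678 h⁻¹
C = C₀ · e^(−k·t) = 11.44 × e^(−0.01678 × 73.4)
  = 11.44 × 0.2918 = 3.338 mg/L
Convert: 3.338 mg/L × 1000 = 3338 µg/L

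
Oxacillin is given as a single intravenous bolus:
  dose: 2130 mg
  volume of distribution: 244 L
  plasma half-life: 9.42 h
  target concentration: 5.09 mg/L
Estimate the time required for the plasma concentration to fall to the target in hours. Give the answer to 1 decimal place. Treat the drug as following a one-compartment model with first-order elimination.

7.3 h

C₀ = Dose / Vd = 2130 / 244 = 8.730 mg/L
k = ln2 / t½ = 0.693147 / 9.42 = 0.07358 h⁻¹
t = ln(C₀ / C) / k = ln(8.730 / 5.09) / 0.07358
  = ln(1.715) / 0.07358 = 0.5394 / 0.07358 = 7.331 h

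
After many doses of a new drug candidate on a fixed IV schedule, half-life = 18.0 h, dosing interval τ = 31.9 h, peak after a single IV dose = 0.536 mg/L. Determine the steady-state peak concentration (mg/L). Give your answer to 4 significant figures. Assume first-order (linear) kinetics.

k = ln2 / t½ = 0.693147 / 18.0 = 0.03851 h⁻¹
e^(−kτ) = e^(−0.03851 × 31.9) = 0.2927
Accumulation ratio R = 1 / (1 − e^(−kτ)) = 1 / (1 − 0.2927) = 1.414
Steady-state peak = C₀ × R = 0.536 × 1.414 = 0.7579 mg/L

0.7579 mg/L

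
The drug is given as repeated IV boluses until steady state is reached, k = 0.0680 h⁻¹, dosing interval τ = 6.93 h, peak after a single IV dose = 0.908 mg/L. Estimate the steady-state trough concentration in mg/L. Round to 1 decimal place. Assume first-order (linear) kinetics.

e^(−kτ) = e^(−0.06800 × 6.93) = 0.6242
Accumulation ratio R = 1 / (1 − e^(−kτ)) = 1 / (1 − 0.6242) = 2.661
Steady-state trough = C₀ × R × e^(−kτ) = 0.908 × 2.661 × 0.6242 = 1.508 mg/L

1.5 mg/L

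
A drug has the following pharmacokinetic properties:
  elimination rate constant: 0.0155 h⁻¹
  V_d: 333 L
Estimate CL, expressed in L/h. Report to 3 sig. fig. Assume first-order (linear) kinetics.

CL = k × Vd = 0.0155 × 333 = 5.162 L/h

5.16 L/h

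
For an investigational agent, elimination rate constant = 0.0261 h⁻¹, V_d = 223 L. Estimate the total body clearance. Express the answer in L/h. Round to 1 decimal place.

CL = k × Vd = 0.0261 × 223 = 5.820 L/h

5.8 L/h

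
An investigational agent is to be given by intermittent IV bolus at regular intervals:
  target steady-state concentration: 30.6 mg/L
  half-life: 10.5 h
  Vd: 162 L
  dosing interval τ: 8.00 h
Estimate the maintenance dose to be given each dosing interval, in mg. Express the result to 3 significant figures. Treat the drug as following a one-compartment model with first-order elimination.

2620 mg

k = ln2 / t½ = 0.693147 / 10.5 = 0.06601 h⁻¹
CL = k × Vd = 0.06601 × 162 = 10.69 L/h
At steady state, Dose/τ = Css × CL.
Dose = Css × CL × τ = 30.6 × 10.69 × 8.00 = 2617 mg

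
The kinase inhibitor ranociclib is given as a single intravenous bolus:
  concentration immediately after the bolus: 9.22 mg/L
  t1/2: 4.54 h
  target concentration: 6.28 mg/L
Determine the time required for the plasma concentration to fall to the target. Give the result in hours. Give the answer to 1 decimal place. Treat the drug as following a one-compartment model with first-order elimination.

k = ln2 / t½ = 0.693147 / 4.54 = 0.1527 h⁻¹
t = ln(C₀ / C) / k = ln(9.220 / 6.28) / 0.1527
  = ln(1.468) / 0.1527 = 0.3839 / 0.1527 = 2.514 h

2.5 h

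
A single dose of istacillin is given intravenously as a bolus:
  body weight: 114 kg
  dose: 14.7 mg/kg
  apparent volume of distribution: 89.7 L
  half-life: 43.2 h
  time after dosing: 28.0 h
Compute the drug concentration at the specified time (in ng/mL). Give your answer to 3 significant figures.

Total dose = 14.7 × 114 = 1676 mg
C₀ = Dose / Vd = 1676 / 89.7 = 18.68 mg/L
k = ln2 / t½ = 0.693147 / 43.2 = 0.01605 h⁻¹
C = C₀ · e^(−k·t) = 18.68 × e^(−0.01605 × 28.0)
  = 18.68 × 0.6380 = 11.92 mg/L
Convert: 11.92 mg/L × 1000 = 11920 ng/mL

11900 ng/mL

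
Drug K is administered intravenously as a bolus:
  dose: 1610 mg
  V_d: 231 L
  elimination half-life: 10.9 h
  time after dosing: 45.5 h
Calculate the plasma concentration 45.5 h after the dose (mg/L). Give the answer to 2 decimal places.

0.39 mg/L

C₀ = Dose / Vd = 1610 / 231 = 6.970 mg/L
k = ln2 / t½ = 0.693147 / 10.9 = 0.06359 h⁻¹
C = C₀ · e^(−k·t) = 6.970 × e^(−0.06359 × 45.5)
  = 6.970 × 0.05539 = 0.3861 mg/L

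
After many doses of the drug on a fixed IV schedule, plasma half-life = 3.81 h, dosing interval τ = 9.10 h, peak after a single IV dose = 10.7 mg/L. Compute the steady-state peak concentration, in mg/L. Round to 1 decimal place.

k = ln2 / t½ = 0.693147 / 3.81 = 0.1819 h⁻¹
e^(−kτ) = e^(−0.1819 × 9.10) = 0.1910
Accumulation ratio R = 1 / (1 − e^(−kτ)) = 1 / (1 − 0.1910) = 1.236
Steady-state peak = C₀ × R = 10.7 × 1.236 = 13.23 mg/L

13.2 mg/L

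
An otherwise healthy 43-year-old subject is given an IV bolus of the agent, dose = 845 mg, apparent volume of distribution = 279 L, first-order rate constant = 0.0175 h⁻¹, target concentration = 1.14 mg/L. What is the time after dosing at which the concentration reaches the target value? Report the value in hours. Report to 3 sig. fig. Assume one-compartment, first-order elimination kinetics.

55.8 h

C₀ = Dose / Vd = 845.0 / 279 = 3.029 mg/L
t = ln(C₀ / C) / k = ln(3.029 / 1.14) / 0.01750
  = ln(2.657) / 0.01750 = 0.9772 / 0.01750 = 55.84 h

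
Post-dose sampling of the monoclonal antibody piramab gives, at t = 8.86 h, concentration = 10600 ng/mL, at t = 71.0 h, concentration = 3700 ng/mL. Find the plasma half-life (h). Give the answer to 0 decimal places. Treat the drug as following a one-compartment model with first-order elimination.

41 h

k = ln(C₁/C₂) / (t₂ − t₁) = ln(10600/3700) / (71.0 − 8.86)
  = 1.053 / 62.14 = 0.01695 h⁻¹
t½ = ln2 / k = 0.693147 / 0.01695 = 40.89 h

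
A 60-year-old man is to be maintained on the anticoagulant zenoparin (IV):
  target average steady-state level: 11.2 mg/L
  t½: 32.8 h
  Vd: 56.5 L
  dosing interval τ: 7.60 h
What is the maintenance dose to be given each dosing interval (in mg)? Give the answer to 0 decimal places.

k = ln2 / t½ = 0.693147 / 32.8 = 0.02113 h⁻¹
CL = k × Vd = 0.02113 × 56.5 = 1.194 L/h
At steady state, Dose/τ = Css × CL.
Dose = Css × CL × τ = 11.2 × 1.194 × 7.60 = 101.6 mg

102 mg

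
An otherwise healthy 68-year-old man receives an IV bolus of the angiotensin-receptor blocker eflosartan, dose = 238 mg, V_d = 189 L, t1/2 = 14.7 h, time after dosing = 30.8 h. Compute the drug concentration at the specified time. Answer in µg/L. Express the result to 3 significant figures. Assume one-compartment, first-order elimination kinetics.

295 µg/L

C₀ = Dose / Vd = 238.0 / 189 = 1.259 mg/L
k = ln2 / t½ = 0.693147 / 14.7 = 0.04715 h⁻¹
C = C₀ · e^(−k·t) = 1.259 × e^(−0.04715 × 30.8)
  = 1.259 × 0.2341 = 0.2947 mg/L
Convert: 0.2947 mg/L × 1000 = 294.7 µg/L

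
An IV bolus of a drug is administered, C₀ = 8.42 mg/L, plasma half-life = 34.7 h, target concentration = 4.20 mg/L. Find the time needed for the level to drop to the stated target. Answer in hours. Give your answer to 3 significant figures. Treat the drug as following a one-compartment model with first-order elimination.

34.8 h

k = ln2 / t½ = 0.693147 / 34.7 = 0.01998 h⁻¹
t = ln(C₀ / C) / k = ln(8.420 / 4.20) / 0.01998
  = ln(2.005) / 0.01998 = 0.6956 / 0.01998 = 34.81 h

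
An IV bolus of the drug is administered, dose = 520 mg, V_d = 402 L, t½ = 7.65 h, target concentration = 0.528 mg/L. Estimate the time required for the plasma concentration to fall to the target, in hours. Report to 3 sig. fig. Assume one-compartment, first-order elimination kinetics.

9.89 h

C₀ = Dose / Vd = 520.0 / 402 = 1.294 mg/L
k = ln2 / t½ = 0.693147 / 7.65 = 0.09061 h⁻¹
t = ln(C₀ / C) / k = ln(1.294 / 0.528) / 0.09061
  = ln(2.451) / 0.09061 = 0.8965 / 0.09061 = 9.894 h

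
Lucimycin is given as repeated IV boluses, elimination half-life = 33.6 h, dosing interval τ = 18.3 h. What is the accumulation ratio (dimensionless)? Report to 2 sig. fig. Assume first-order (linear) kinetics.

k = ln2 / t½ = 0.693147 / 33.6 = 0.02063 h⁻¹
e^(−kτ) = e^(−0.02063 × 18.3) = 0.6856
Accumulation ratio R = 1 / (1 − e^(−kτ)) = 1 / (1 − 0.6856) = 3.181

3.2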